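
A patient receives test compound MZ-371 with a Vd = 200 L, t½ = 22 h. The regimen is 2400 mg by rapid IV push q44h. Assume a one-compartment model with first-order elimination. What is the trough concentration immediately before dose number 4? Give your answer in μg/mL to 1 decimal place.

f = (1/2)^(τ/t½) = (1/2)^(44/22) ≈ 0.2500.
C₀ = D/Vd = 2400/200 ≈ 12.000 μg/mL.
Before the 4th dose, 3 doses have been given. Superposition: Cmin = C₀·(f + f² + … + f^3).
≈ 12.000 × (0.2500 + 0.0625 + 0.0156) ≈ 12.000 × 0.3281 ≈ 3.937 μg/mL.

3.9 μg/mL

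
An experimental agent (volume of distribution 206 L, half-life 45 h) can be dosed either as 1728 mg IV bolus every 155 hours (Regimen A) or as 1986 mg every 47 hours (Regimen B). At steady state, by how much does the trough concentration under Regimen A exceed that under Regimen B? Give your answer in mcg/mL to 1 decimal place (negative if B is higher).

-8.2 mcg/mL

Regimen A: f = (1/2)^(155/45) ≈ 0.0919; Cmin,ss = (1728/206)·f/(1−f) ≈ 0.849 mcg/mL.
Regimen B: f = (1/2)^(47/45) ≈ 0.4848; Cmin,ss = (1986/206)·f/(1−f) ≈ 9.072 mcg/mL.
Difference ≈ 0.849 − 9.072 ≈ -8.223 mcg/mL.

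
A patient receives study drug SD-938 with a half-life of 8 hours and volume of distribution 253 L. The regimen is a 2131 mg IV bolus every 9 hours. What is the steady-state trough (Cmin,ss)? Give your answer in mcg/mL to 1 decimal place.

Over one 9-h interval, 9/8 ≈ 1.125 half-lives elapse, leaving f ≈ 0.4585 of each dose.
At steady state, accumulation factor R = 1/(1 − e^(−kτ)) ≈ 1.8467.
Each bolus raises the concentration by D/Vd = 2131/253 ≈ 8.423 mcg/mL.
Steady-state peak Cmax,ss = C₀·R ≈ 8.423 × 1.8467 ≈ 15.555 mcg/mL.
Steady-state trough Cmin,ss = Cmax,ss·f ≈ 15.555 × 0.4585 ≈ 7.132 mcg/mL.

7.1 mcg/mL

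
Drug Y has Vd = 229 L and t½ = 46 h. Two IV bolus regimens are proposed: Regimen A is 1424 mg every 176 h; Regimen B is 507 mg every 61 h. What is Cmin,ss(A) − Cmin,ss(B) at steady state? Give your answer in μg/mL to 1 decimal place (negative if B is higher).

Regimen A: f = (1/2)^(176/46) ≈ 0.0705; Cmin,ss = (1424/229)·f/(1−f) ≈ 0.472 μg/mL.
Regimen B: f = (1/2)^(61/46) ≈ 0.3988; Cmin,ss = (507/229)·f/(1−f) ≈ 1.469 μg/mL.
Difference ≈ 0.472 − 1.469 ≈ -0.997 μg/mL.

-1.0 μg/mL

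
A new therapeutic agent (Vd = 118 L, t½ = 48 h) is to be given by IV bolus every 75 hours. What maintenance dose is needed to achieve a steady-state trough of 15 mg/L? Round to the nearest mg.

τ/t½ = 75/48 ≈ 1.5625, so f = (1/2)^(75/48) ≈ 0.338564.
Cmin,ss = (D/Vd)·f/(1−f), so D = Cmin,ss·Vd·(1−f)/f.
D = 15 × 118 × (1−f)/f ≈ 15 × 118 × 1.95365 ≈ 3457.96 mg.

3458 mg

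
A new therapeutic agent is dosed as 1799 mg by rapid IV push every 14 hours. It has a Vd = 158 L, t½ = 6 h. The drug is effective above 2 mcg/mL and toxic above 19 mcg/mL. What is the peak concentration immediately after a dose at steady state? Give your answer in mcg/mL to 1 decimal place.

14.2 mcg/mL

k = ln2/t½ = ln2/6 ≈ 0.115525 h⁻¹; fraction remaining f = e^(−kτ) = e^(−0.115525×14) ≈ 0.1984.
At steady state, accumulation factor R = 1/(1 − e^(−kτ)) ≈ 1.2475.
Single-dose peak C₀ = D/Vd = 1799/158 ≈ 11.386 mcg/mL.
Steady-state peak Cmax,ss = C₀·R ≈ 11.386 × 1.2475 ≈ 14.204 mcg/mL.
Peak 14.2 mcg/mL vs MTC 19 mcg/mL: below toxic threshold.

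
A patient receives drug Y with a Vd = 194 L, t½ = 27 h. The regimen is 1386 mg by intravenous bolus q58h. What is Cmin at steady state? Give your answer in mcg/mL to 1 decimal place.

2.1 mcg/mL

Over one 58-h interval, 58/27 ≈ 2.1481 half-lives elapse, leaving f ≈ 0.2256 of each dose.
Single-dose peak C₀ = D/Vd = 1386/194 ≈ 7.144 mcg/mL.
Steady-state trough Cmin,ss = C₀·f/(1−f) ≈ 7.144 × 0.2256/0.7744 ≈ 2.081 mcg/mL.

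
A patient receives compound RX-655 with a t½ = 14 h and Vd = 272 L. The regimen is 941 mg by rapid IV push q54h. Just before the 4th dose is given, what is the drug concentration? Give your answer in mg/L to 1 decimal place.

f = (1/2)^(τ/t½) = (1/2)^(54/14) ≈ 0.0690.
C₀ = D/Vd = 941/272 ≈ 3.460 mg/L.
Before the 4th dose, 3 doses have been given. Superposition: Cmin = C₀·(f + f² + … + f^3).
≈ 3.460 × (0.0690 + 0.0048 + 0.0003) ≈ 3.460 × 0.0741 ≈ 0.256 mg/L.

0.3 mg/L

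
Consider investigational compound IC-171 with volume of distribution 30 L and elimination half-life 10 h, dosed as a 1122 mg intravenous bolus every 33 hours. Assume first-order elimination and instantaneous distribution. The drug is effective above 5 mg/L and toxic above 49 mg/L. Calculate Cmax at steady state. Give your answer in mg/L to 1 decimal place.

Over one 33-h interval, 33/10 ≈ 3.3 half-lives elapse, leaving f ≈ 0.1015 of each dose.
Accumulation ratio R = 1/(1 − f) ≈ 1/0.8985 ≈ 1.1130.
Each bolus raises the concentration by D/Vd = 1122/30 ≈ 37.400 mg/L.
Cmax,ss = C₀/(1 − f) ≈ 37.400/0.8985 ≈ 41.625 mg/L.
Peak 41.6 mg/L vs MTC 49 mg/L: below toxic threshold.

41.6 mg/L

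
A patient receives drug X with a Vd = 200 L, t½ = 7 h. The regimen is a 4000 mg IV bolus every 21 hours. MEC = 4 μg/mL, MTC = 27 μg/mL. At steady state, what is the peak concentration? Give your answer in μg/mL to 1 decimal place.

22.9 μg/mL

τ = 21 h = 3 half-lives, so f = (1/2)^3 = 0.125.
Accumulation ratio R = 1/(1 − f) = 1/0.875 = 8/7.
Single-dose peak C₀ = D/Vd = 4000/200 = 20 μg/mL.
Steady-state peak Cmax,ss = C₀·R = 20 × 8/7 ≈ 22.857 μg/mL.
Peak 22.9 μg/mL vs MTC 27 μg/mL: below toxic threshold.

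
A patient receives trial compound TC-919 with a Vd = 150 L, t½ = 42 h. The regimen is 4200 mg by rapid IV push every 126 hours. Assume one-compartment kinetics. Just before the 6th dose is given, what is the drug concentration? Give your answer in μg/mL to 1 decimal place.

f = (1/2)^(τ/t½) = (1/2)^(126/42) ≈ 0.1250.
C₀ = D/Vd = 4200/150 ≈ 28.000 μg/mL.
Before the 6th dose, 5 doses have been given. Superposition: Cmin = C₀·(f + f² + … + f^5).
≈ 28.000 × (0.1250 + 0.0156 + 0.0020 + 0.0002 + 0.0000) ≈ 28.000 × 0.1428 ≈ 3.998 μg/mL.

4.0 μg/mL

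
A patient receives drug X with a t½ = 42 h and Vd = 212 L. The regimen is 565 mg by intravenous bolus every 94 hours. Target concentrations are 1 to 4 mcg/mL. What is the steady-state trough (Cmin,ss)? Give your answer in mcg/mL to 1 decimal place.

k = ln2/t½ = ln2/42 ≈ 0.016504 h⁻¹; fraction remaining f = e^(−kτ) = e^(−0.016504×94) ≈ 0.2120.
Single-dose peak C₀ = D/Vd = 565/212 ≈ 2.665 mcg/mL.
Steady-state trough Cmin,ss = C₀·f/(1−f) ≈ 2.665 × 0.2120/0.7880 ≈ 0.717 mcg/mL.
Trough 0.7 mcg/mL vs MEC 1 mcg/mL: subtherapeutic.

0.7 mcg/mL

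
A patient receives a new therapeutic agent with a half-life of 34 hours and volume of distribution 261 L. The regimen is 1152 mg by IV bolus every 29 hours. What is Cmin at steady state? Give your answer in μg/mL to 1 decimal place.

τ/t½ = 29/34 ≈ 0.85294, so fraction remaining f = (1/2)^(29/34) ≈ 0.5537.
Accumulation ratio R = 1/(1 − f) ≈ 1/0.4463 ≈ 2.2406.
Single-dose peak C₀ = D/Vd = 1152/261 ≈ 4.414 μg/mL.
Cmax,ss = C₀/(1 − f) ≈ 4.414/0.4463 ≈ 9.890 μg/mL.
One interval later, Cmin,ss = Cmax,ss·e^(−kτ) ≈ 9.890 × 0.5537 ≈ 5.476 μg/mL.

5.5 μg/mL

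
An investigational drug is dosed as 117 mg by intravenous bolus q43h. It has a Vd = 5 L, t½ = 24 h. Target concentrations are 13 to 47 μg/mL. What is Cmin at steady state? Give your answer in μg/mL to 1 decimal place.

9.5 μg/mL

Over one 43-h interval, 43/24 ≈ 1.7917 half-lives elapse, leaving f ≈ 0.2888 of each dose.
Accumulation ratio R = 1/(1 − f) ≈ 1/0.7112 ≈ 1.4061.
Single-dose peak C₀ = D/Vd = 117/5 ≈ 23.400 μg/mL.
Steady-state peak Cmax,ss = C₀·R ≈ 23.400 × 1.4061 ≈ 32.903 μg/mL.
One interval later, Cmin,ss = Cmax,ss·e^(−kτ) ≈ 32.903 × 0.2888 ≈ 9.502 μg/mL.
Trough 9.5 μg/mL vs MEC 13 μg/mL: subtherapeutic.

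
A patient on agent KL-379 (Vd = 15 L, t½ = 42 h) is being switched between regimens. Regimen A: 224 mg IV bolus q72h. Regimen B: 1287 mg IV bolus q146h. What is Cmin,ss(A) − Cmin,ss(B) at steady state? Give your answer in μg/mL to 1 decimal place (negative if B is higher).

-1.9 μg/mL

Regimen A: f = (1/2)^(72/42) ≈ 0.3048; Cmin,ss = (224/15)·f/(1−f) ≈ 6.547 μg/mL.
Regimen B: f = (1/2)^(146/42) ≈ 0.0899; Cmin,ss = (1287/15)·f/(1−f) ≈ 8.475 μg/mL.
Difference ≈ 6.547 − 8.475 ≈ -1.928 μg/mL.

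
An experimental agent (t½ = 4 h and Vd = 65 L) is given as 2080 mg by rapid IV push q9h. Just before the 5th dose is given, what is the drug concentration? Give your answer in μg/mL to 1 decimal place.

8.5 μg/mL

f = (1/2)^(τ/t½) = (1/2)^(9/4) ≈ 0.2102.
C₀ = D/Vd = 2080/65 ≈ 32.000 μg/mL.
Before the 5th dose, 4 doses have been given. Superposition: Cmin = C₀·(f + f² + … + f^4).
≈ 32.000 × (0.2102 + 0.0442 + 0.0093 + 0.0020) ≈ 32.000 × 0.2657 ≈ 8.502 μg/mL.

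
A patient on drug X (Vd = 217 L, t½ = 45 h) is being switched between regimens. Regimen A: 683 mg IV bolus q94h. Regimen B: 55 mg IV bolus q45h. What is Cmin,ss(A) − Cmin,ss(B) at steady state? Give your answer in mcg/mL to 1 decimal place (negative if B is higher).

0.7 mcg/mL

Regimen A: f = (1/2)^(94/45) ≈ 0.2351; Cmin,ss = (683/217)·f/(1−f) ≈ 0.967 mcg/mL.
Regimen B: f = (1/2)^(45/45) ≈ 0.5000; Cmin,ss = (55/217)·f/(1−f) ≈ 0.253 mcg/mL.
Difference ≈ 0.967 − 0.253 ≈ 0.714 mcg/mL.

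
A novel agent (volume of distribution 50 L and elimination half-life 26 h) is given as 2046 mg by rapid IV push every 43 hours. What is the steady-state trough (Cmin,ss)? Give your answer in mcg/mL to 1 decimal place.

19.1 mcg/mL

k = ln2/t½ = ln2/26 ≈ 0.026660 h⁻¹; fraction remaining f = e^(−kτ) = e^(−0.026660×43) ≈ 0.3178.
Each bolus raises the concentration by D/Vd = 2046/50 ≈ 40.920 mcg/mL.
Steady-state trough Cmin,ss = C₀·f/(1−f) ≈ 40.920 × 0.3178/0.6822 ≈ 19.062 mcg/mL.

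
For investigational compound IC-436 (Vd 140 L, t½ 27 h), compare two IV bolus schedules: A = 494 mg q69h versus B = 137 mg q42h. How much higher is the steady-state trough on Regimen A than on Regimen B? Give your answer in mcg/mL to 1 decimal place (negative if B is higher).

0.2 mcg/mL

Regimen A: f = (1/2)^(69/27) ≈ 0.1701; Cmin,ss = (494/140)·f/(1−f) ≈ 0.723 mcg/mL.
Regimen B: f = (1/2)^(42/27) ≈ 0.3402; Cmin,ss = (137/140)·f/(1−f) ≈ 0.505 mcg/mL.
Difference ≈ 0.723 − 0.505 ≈ 0.218 mcg/mL.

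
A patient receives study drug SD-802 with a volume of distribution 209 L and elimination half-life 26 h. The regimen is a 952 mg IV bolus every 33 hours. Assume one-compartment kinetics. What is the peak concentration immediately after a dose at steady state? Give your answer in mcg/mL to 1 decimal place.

7.8 mcg/mL

Over one 33-h interval, 33/26 ≈ 1.2692 half-lives elapse, leaving f ≈ 0.4149 of each dose.
At steady state, accumulation factor R = 1/(1 − e^(−kτ)) ≈ 1.7091.
Each bolus raises the concentration by D/Vd = 952/209 ≈ 4.555 mcg/mL.
Steady-state peak Cmax,ss = C₀·R ≈ 4.555 × 1.7091 ≈ 7.785 mcg/mL.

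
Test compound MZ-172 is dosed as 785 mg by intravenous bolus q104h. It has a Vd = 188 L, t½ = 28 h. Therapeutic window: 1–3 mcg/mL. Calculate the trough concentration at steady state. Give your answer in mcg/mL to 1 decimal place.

0.3 mcg/mL

τ/t½ = 104/28 ≈ 3.7143, so fraction remaining f = (1/2)^(104/28) ≈ 0.0762.
Accumulation ratio R = 1/(1 − f) ≈ 1/0.9238 ≈ 1.0825.
Each bolus raises the concentration by D/Vd = 785/188 ≈ 4.176 mcg/mL.
Cmax,ss = C₀/(1 − f) ≈ 4.176/0.9238 ≈ 4.520 mcg/mL.
One interval later, Cmin,ss = Cmax,ss·e^(−kτ) ≈ 4.520 × 0.0762 ≈ 0.344 mcg/mL.
Trough 0.3 mcg/mL vs MEC 1 mcg/mL: subtherapeutic.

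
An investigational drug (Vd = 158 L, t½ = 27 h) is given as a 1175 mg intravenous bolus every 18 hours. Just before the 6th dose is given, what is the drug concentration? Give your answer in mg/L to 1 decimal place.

f = (1/2)^(τ/t½) = (1/2)^(18/27) ≈ 0.6300.
C₀ = D/Vd = 1175/158 ≈ 7.437 mg/L.
Before the 6th dose, 5 doses have been given. Superposition: Cmin = C₀·(f + f² + … + f^5).
≈ 7.437 × (0.6300 + 0.3969 + 0.2500 + 0.1575 + 0.0992) ≈ 7.437 × 1.5336 ≈ 11.405 mg/L.

11.4 mg/L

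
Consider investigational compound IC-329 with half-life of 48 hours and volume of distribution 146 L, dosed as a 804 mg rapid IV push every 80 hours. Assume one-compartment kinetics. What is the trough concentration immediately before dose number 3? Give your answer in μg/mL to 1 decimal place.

f = (1/2)^(τ/t½) = (1/2)^(80/48) ≈ 0.3150.
C₀ = D/Vd = 804/146 ≈ 5.507 μg/mL.
Before the 3rd dose, 2 doses have been given. Superposition: Cmin = C₀·(f + f²).
≈ 5.507 × (0.3150 + 0.0992) ≈ 5.507 × 0.4142 ≈ 2.281 μg/mL.

2.3 μg/mL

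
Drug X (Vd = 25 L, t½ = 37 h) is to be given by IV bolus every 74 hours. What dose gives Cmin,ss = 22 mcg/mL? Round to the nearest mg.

τ/t½ = 74/37 ≈ 2, so f = (1/2)^(74/37) ≈ 0.250000.
Cmin,ss = (D/Vd)·f/(1−f), so D = Cmin,ss·Vd·(1−f)/f.
D = 22 × 25 × (1−f)/f ≈ 22 × 25 × 3.00000 ≈ 1650.00 mg.

1650 mg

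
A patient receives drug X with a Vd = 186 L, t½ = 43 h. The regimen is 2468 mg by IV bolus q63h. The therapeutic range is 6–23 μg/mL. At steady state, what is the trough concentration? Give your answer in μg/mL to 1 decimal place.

τ/t½ = 63/43 ≈ 1.4651, so fraction remaining f = (1/2)^(63/43) ≈ 0.3622.
At steady state, accumulation factor R = 1/(1 − e^(−kτ)) ≈ 1.5679.
Each bolus raises the concentration by D/Vd = 2468/186 ≈ 13.269 μg/mL.
Cmax,ss = C₀/(1 − f) ≈ 13.269/0.6378 ≈ 20.804 μg/mL.
Steady-state trough Cmin,ss = Cmax,ss·f ≈ 20.804 × 0.3622 ≈ 7.535 μg/mL.
Trough 7.5 μg/mL vs MEC 6 μg/mL: adequate.

7.5 μg/mL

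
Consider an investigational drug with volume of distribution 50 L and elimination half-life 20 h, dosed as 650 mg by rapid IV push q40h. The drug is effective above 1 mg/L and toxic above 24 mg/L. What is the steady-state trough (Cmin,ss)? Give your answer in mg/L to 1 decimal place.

4.3 mg/L

The dosing interval is 2 half-lives, so f = 2^(−2) = 0.25.
Accumulation ratio R = 1/(1 − f) = 1/0.75 = 4/3.
Single-dose peak C₀ = D/Vd = 650/50 = 13 mg/L.
Steady-state peak Cmax,ss = C₀·R = 13 × 4/3 ≈ 17.333 mg/L.
Steady-state trough Cmin,ss = Cmax,ss·f ≈ 17.333 × 0.25 ≈ 4.333 mg/L.
Trough 4.3 mg/L vs MEC 1 mg/L: adequate.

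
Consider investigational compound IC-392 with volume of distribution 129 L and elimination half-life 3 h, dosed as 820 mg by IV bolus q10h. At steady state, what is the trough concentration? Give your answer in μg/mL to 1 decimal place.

0.7 μg/mL

Over one 10-h interval, 10/3 ≈ 3.3333 half-lives elapse, leaving f ≈ 0.0992 of each dose.
Single-dose peak C₀ = D/Vd = 820/129 ≈ 6.357 μg/mL.
Steady-state trough Cmin,ss = C₀·f/(1−f) ≈ 6.357 × 0.0992/0.9008 ≈ 0.700 μg/mL.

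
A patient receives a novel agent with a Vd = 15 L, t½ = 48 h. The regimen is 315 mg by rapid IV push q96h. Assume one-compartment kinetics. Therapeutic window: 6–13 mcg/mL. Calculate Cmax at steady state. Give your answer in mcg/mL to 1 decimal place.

28.0 mcg/mL

τ = 96 h = 2 half-lives, so f = (1/2)^2 = 0.25.
At steady state, R = 1/(1 − 0.25) = 4/3.
Single-dose peak C₀ = D/Vd = 315/15 = 21 mcg/mL.
Steady-state peak Cmax,ss = C₀·R = 21 × 4/3 ≈ 28.000 mcg/mL.
Peak 28.0 mcg/mL vs MTC 13 mcg/mL: exceeds toxic threshold.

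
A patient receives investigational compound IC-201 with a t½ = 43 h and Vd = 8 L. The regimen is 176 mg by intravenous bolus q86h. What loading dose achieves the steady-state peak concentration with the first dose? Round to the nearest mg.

f = (1/2)^(86/43) ≈ 0.250000; accumulation ratio R = 1/(1−f) ≈ 1.33333.
Loading dose to hit Cmax,ss on first dose: D_load = D_maint·R ≈ 176 × 1.33333 ≈ 234.67 mg.

235 mg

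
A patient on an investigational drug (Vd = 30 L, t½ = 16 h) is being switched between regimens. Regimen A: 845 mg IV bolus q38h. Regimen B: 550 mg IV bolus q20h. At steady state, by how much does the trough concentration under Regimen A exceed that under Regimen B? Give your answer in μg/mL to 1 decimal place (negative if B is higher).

Regimen A: f = (1/2)^(38/16) ≈ 0.1928; Cmin,ss = (845/30)·f/(1−f) ≈ 6.728 μg/mL.
Regimen B: f = (1/2)^(20/16) ≈ 0.4204; Cmin,ss = (550/30)·f/(1−f) ≈ 13.298 μg/mL.
Difference ≈ 6.728 − 13.298 ≈ -6.570 μg/mL.

-6.6 μg/mL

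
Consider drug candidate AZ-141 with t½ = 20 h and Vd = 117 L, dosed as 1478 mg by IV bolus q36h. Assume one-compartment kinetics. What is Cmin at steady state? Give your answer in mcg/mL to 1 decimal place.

k = ln2/t½ = ln2/20 ≈ 0.034657 h⁻¹; fraction remaining f = e^(−kτ) = e^(−0.034657×36) ≈ 0.2872.
At steady state, accumulation factor R = 1/(1 − e^(−kτ)) ≈ 1.4029.
Each bolus raises the concentration by D/Vd = 1478/117 ≈ 12.632 mcg/mL.
Cmax,ss = C₀/(1 − f) ≈ 12.632/0.7128 ≈ 17.722 mcg/mL.
One interval later, Cmin,ss = Cmax,ss·e^(−kτ) ≈ 17.722 × 0.2872 ≈ 5.090 mcg/mL.

5.1 mcg/mL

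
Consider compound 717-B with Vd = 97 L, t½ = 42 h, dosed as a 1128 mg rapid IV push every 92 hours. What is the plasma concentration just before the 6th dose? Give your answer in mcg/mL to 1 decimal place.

3.3 mcg/mL

f = (1/2)^(τ/t½) = (1/2)^(92/42) ≈ 0.2191.
C₀ = D/Vd = 1128/97 ≈ 11.629 mcg/mL.
Before the 6th dose, 5 doses have been given. Superposition: Cmin = C₀·(f + f² + … + f^5).
≈ 11.629 × (0.2191 + 0.0480 + 0.0105 + 0.0023 + 0.0005) ≈ 11.629 × 0.2804 ≈ 3.261 mcg/mL.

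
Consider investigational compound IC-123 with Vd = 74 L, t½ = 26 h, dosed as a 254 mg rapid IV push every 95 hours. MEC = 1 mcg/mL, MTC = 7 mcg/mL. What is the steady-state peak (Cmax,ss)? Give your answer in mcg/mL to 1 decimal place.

3.7 mcg/mL

τ/t½ = 95/26 ≈ 3.6538, so fraction remaining f = (1/2)^(95/26) ≈ 0.0794.
Accumulation ratio R = 1/(1 − f) ≈ 1/0.9206 ≈ 1.0862.
Single-dose peak C₀ = D/Vd = 254/74 ≈ 3.432 mcg/mL.
Cmax,ss = C₀/(1 − f) ≈ 3.432/0.9206 ≈ 3.728 mcg/mL.
Peak 3.7 mcg/mL vs MTC 7 mcg/mL: below toxic threshold.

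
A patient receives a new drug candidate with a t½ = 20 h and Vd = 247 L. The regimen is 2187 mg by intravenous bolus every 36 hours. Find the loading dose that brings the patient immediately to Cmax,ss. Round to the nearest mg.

3068 mg

f = (1/2)^(36/20) ≈ 0.287175; accumulation ratio R = 1/(1−f) ≈ 1.40287.
Loading dose to hit Cmax,ss on first dose: D_load = D_maint·R ≈ 2187 × 1.40287 ≈ 3068.08 mg.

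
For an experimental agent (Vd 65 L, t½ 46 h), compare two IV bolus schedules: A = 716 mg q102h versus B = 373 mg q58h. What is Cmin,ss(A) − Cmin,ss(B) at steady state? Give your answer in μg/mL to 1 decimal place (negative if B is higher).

-1.1 μg/mL

Regimen A: f = (1/2)^(102/46) ≈ 0.2150; Cmin,ss = (716/65)·f/(1−f) ≈ 3.017 μg/mL.
Regimen B: f = (1/2)^(58/46) ≈ 0.4173; Cmin,ss = (373/65)·f/(1−f) ≈ 4.110 μg/mL.
Difference ≈ 3.017 − 4.110 ≈ -1.093 μg/mL.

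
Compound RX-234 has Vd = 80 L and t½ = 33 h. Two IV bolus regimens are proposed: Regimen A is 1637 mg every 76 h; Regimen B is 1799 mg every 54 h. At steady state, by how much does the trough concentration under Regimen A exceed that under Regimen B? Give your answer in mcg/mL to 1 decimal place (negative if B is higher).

-5.5 mcg/mL

Regimen A: f = (1/2)^(76/33) ≈ 0.2026; Cmin,ss = (1637/80)·f/(1−f) ≈ 5.199 mcg/mL.
Regimen B: f = (1/2)^(54/33) ≈ 0.3217; Cmin,ss = (1799/80)·f/(1−f) ≈ 10.665 mcg/mL.
Difference ≈ 5.199 − 10.665 ≈ -5.466 mcg/mL.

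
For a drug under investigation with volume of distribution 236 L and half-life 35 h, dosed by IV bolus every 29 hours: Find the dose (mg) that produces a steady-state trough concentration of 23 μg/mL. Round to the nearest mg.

4212 mg

τ/t½ = 29/35 ≈ 0.82857, so f = (1/2)^(29/35) ≈ 0.563087.
Cmin,ss = (D/Vd)·f/(1−f), so D = Cmin,ss·Vd·(1−f)/f.
D = 23 × 236 × (1−f)/f ≈ 23 × 236 × 0.77592 ≈ 4211.69 mg.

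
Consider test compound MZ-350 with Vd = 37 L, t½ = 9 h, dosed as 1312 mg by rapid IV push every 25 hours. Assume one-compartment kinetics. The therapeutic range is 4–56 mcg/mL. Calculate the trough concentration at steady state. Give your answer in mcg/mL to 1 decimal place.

6.1 mcg/mL

τ/t½ = 25/9 ≈ 2.7778, so fraction remaining f = (1/2)^(25/9) ≈ 0.1458.
Accumulation ratio R = 1/(1 − f) ≈ 1/0.8542 ≈ 1.1707.
Each bolus raises the concentration by D/Vd = 1312/37 ≈ 35.459 mcg/mL.
Cmax,ss = C₀/(1 − f) ≈ 35.459/0.8542 ≈ 41.511 mcg/mL.
One interval later, Cmin,ss = Cmax,ss·e^(−kτ) ≈ 41.511 × 0.1458 ≈ 6.052 mcg/mL.
Trough 6.1 mcg/mL vs MEC 4 mcg/mL: adequate.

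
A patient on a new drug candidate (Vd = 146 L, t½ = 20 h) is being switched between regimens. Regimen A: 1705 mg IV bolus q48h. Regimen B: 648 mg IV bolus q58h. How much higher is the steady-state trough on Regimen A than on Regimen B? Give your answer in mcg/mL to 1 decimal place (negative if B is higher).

2.0 mcg/mL

Regimen A: f = (1/2)^(48/20) ≈ 0.1895; Cmin,ss = (1705/146)·f/(1−f) ≈ 2.730 mcg/mL.
Regimen B: f = (1/2)^(58/20) ≈ 0.1340; Cmin,ss = (648/146)·f/(1−f) ≈ 0.687 mcg/mL.
Difference ≈ 2.730 − 0.687 ≈ 2.043 mcg/mL.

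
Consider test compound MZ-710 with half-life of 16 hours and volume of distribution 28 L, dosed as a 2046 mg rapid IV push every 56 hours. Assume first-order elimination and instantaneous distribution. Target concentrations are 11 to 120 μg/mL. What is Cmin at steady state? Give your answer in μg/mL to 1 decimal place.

7.1 μg/mL

k = ln2/t½ = ln2/16 ≈ 0.043322 h⁻¹; fraction remaining f = e^(−kτ) = e^(−0.043322×56) ≈ 0.0884.
Single-dose peak C₀ = D/Vd = 2046/28 ≈ 73.071 μg/mL.
Steady-state trough Cmin,ss = C₀·f/(1−f) ≈ 73.071 × 0.0884/0.9116 ≈ 7.086 μg/mL.
Trough 7.1 μg/mL vs MEC 11 μg/mL: subtherapeutic.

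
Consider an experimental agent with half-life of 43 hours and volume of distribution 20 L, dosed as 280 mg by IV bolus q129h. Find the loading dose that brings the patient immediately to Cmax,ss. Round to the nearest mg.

f = (1/2)^(129/43) ≈ 0.125000; accumulation ratio R = 1/(1−f) ≈ 1.14286.
Loading dose to hit Cmax,ss on first dose: D_load = D_maint·R ≈ 280 × 1.14286 ≈ 320.00 mg.

320 mg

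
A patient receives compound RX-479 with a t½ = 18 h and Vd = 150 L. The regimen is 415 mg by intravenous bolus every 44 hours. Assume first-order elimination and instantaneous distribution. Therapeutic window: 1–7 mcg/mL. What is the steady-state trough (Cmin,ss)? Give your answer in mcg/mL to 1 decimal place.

k = ln2/t½ = ln2/18 ≈ 0.038508 h⁻¹; fraction remaining f = e^(−kτ) = e^(−0.038508×44) ≈ 0.1837.
Single-dose peak C₀ = D/Vd = 415/150 ≈ 2.767 mcg/mL.
Steady-state trough Cmin,ss = C₀·f/(1−f) ≈ 2.767 × 0.1837/0.8163 ≈ 0.623 mcg/mL.
Trough 0.6 mcg/mL vs MEC 1 mcg/mL: subtherapeutic.

0.6 mcg/mL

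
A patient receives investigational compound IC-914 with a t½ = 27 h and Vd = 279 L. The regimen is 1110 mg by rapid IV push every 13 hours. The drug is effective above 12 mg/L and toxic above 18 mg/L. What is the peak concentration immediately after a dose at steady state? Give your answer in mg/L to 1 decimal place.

τ/t½ = 13/27 ≈ 0.48148, so fraction remaining f = (1/2)^(13/27) ≈ 0.7162.
Accumulation ratio R = 1/(1 − f) ≈ 1/0.2838 ≈ 3.5236.
Single-dose peak C₀ = D/Vd = 1110/279 ≈ 3.978 mg/L.
Cmax,ss = C₀/(1 − f) ≈ 3.978/0.2838 ≈ 14.017 mg/L.
Peak 14.0 mg/L vs MTC 18 mg/L: below toxic threshold.

14.0 mg/L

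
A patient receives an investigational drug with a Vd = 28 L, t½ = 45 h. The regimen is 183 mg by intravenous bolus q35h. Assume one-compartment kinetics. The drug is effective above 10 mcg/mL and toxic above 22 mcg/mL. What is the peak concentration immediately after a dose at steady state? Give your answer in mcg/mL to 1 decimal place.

Over one 35-h interval, 35/45 ≈ 0.77778 half-lives elapse, leaving f ≈ 0.5833 of each dose.
At steady state, accumulation factor R = 1/(1 − e^(−kτ)) ≈ 2.3998.
Single-dose peak C₀ = D/Vd = 183/28 ≈ 6.536 mcg/mL.
Cmax,ss = C₀/(1 − f) ≈ 6.536/0.4167 ≈ 15.685 mcg/mL.
Peak 15.7 mcg/mL vs MTC 22 mcg/mL: below toxic threshold.

15.7 mcg/mL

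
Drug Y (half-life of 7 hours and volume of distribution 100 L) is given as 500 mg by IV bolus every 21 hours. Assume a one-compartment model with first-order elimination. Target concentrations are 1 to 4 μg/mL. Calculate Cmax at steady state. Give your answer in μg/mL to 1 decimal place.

5.7 μg/mL

τ = 21 h = 3 half-lives, so f = (1/2)^3 = 0.125.
At steady state, R = 1/(1 − 0.125) = 8/7.
Single-dose peak C₀ = D/Vd = 500/100 = 5 μg/mL.
Steady-state peak Cmax,ss = C₀·R = 5 × 8/7 ≈ 5.714 μg/mL.
Peak 5.7 μg/mL vs MTC 4 μg/mL: exceeds toxic threshold.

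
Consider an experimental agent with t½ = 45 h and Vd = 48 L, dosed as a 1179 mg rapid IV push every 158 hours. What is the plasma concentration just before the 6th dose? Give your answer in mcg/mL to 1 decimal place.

f = (1/2)^(τ/t½) = (1/2)^(158/45) ≈ 0.0877.
C₀ = D/Vd = 1179/48 ≈ 24.562 mcg/mL.
Before the 6th dose, 5 doses have been given. Superposition: Cmin = C₀·(f + f² + … + f^5).
≈ 24.562 × (0.0877 + 0.0077 + 0.0007 + 0.0001 + 0.0000) ≈ 24.562 × 0.0962 ≈ 2.363 mcg/mL.

2.4 mcg/mL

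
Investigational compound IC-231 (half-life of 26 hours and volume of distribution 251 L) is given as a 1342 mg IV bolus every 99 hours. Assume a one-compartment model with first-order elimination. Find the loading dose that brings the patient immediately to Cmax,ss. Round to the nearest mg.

f = (1/2)^(99/26) ≈ 0.071412; accumulation ratio R = 1/(1−f) ≈ 1.07690.
Loading dose to hit Cmax,ss on first dose: D_load = D_maint·R ≈ 1342 × 1.07690 ≈ 1445.20 mg.

1445 mg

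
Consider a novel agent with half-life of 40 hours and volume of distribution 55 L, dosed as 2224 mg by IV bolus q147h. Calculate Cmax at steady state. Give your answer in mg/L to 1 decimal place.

43.9 mg/L

k = ln2/t½ = ln2/40 ≈ 0.017329 h⁻¹; fraction remaining f = e^(−kτ) = e^(−0.017329×147) ≈ 0.0783.
Accumulation ratio R = 1/(1 − f) ≈ 1/0.9217 ≈ 1.0850.
Single-dose peak C₀ = D/Vd = 2224/55 ≈ 40.436 mg/L.
Steady-state peak Cmax,ss = C₀·R ≈ 40.436 × 1.0850 ≈ 43.873 mg/L.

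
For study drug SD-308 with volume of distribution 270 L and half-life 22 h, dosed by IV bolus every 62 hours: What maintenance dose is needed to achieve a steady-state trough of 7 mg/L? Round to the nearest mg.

11440 mg

τ/t½ = 62/22 ≈ 2.8182, so f = (1/2)^(62/22) ≈ 0.141789.
Cmin,ss = (D/Vd)·f/(1−f), so D = Cmin,ss·Vd·(1−f)/f.
D = 7 × 270 × (1−f)/f ≈ 7 × 270 × 6.05273 ≈ 11439.66 mg.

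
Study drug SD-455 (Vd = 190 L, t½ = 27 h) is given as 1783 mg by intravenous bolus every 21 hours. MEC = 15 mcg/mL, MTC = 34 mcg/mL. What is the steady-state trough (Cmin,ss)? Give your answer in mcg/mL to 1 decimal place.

τ/t½ = 21/27 ≈ 0.77778, so fraction remaining f = (1/2)^(21/27) ≈ 0.5833.
Accumulation ratio R = 1/(1 − f) ≈ 1/0.4167 ≈ 2.3998.
Each bolus raises the concentration by D/Vd = 1783/190 ≈ 9.384 mcg/mL.
Steady-state peak Cmax,ss = C₀·R ≈ 9.384 × 2.3998 ≈ 22.520 mcg/mL.
Steady-state trough Cmin,ss = Cmax,ss·f ≈ 22.520 × 0.5833 ≈ 13.136 mcg/mL.
Trough 13.1 mcg/mL vs MEC 15 mcg/mL: subtherapeutic.

13.1 mcg/mL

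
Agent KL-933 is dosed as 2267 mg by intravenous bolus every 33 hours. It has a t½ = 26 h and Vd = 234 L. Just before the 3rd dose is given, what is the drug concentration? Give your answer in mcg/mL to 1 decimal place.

f = (1/2)^(τ/t½) = (1/2)^(33/26) ≈ 0.4149.
C₀ = D/Vd = 2267/234 ≈ 9.688 mcg/mL.
Before the 3rd dose, 2 doses have been given. Superposition: Cmin = C₀·(f + f²).
≈ 9.688 × (0.4149 + 0.1721) ≈ 9.688 × 0.5870 ≈ 5.687 mcg/mL.

5.7 mcg/mL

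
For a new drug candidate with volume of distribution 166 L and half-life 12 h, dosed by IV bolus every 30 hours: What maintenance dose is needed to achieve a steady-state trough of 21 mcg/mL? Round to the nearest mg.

16234 mg

τ/t½ = 30/12 ≈ 2.5, so f = (1/2)^(30/12) ≈ 0.176777.
Cmin,ss = (D/Vd)·f/(1−f), so D = Cmin,ss·Vd·(1−f)/f.
D = 21 × 166 × (1−f)/f ≈ 21 × 166 × 4.65684 ≈ 16233.74 mg.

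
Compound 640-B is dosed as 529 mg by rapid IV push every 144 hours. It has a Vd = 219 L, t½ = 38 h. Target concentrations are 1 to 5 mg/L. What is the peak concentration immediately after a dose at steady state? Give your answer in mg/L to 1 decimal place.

2.6 mg/L

τ/t½ = 144/38 ≈ 3.7895, so fraction remaining f = (1/2)^(144/38) ≈ 0.0723.
At steady state, accumulation factor R = 1/(1 − e^(−kτ)) ≈ 1.0779.
Single-dose peak C₀ = D/Vd = 529/219 ≈ 2.416 mg/L.
Cmax,ss = C₀/(1 − f) ≈ 2.416/0.9277 ≈ 2.604 mg/L.
Peak 2.6 mg/L vs MTC 5 mg/L: below toxic threshold.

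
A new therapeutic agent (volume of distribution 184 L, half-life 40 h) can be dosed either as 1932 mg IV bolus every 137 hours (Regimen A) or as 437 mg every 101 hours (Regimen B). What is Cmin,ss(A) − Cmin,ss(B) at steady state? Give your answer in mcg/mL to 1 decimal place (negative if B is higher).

Regimen A: f = (1/2)^(137/40) ≈ 0.0931; Cmin,ss = (1932/184)·f/(1−f) ≈ 1.078 mcg/mL.
Regimen B: f = (1/2)^(101/40) ≈ 0.1737; Cmin,ss = (437/184)·f/(1−f) ≈ 0.499 mcg/mL.
Difference ≈ 1.078 − 0.499 ≈ 0.579 mcg/mL.

0.6 mcg/mL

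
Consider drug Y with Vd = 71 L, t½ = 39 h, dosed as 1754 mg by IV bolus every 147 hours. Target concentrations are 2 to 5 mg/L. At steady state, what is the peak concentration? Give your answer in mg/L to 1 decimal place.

26.7 mg/L

τ/t½ = 147/39 ≈ 3.7692, so fraction remaining f = (1/2)^(147/39) ≈ 0.0733.
Accumulation ratio R = 1/(1 − f) ≈ 1/0.9267 ≈ 1.0791.
Each bolus raises the concentration by D/Vd = 1754/71 ≈ 24.704 mg/L.
Steady-state peak Cmax,ss = C₀·R ≈ 24.704 × 1.0791 ≈ 26.658 mg/L.
Peak 26.7 mg/L vs MTC 5 mg/L: exceeds toxic threshold.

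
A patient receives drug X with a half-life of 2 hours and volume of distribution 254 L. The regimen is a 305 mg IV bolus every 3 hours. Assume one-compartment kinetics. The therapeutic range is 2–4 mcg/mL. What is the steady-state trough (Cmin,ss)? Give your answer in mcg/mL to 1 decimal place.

0.7 mcg/mL

τ/t½ = 3/2 ≈ 1.5, so fraction remaining f = (1/2)^(3/2) ≈ 0.3536.
Each bolus raises the concentration by D/Vd = 305/254 ≈ 1.201 mcg/mL.
Steady-state trough Cmin,ss = C₀·f/(1−f) ≈ 1.201 × 0.3536/0.6464 ≈ 0.657 mcg/mL.
Trough 0.7 mcg/mL vs MEC 2 mcg/mL: subtherapeutic.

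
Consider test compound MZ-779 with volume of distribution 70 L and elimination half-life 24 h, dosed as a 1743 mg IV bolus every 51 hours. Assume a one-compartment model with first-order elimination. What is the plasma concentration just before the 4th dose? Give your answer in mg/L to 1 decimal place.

7.3 mg/L

f = (1/2)^(τ/t½) = (1/2)^(51/24) ≈ 0.2293.
C₀ = D/Vd = 1743/70 ≈ 24.900 mg/L.
Before the 4th dose, 3 doses have been given. Superposition: Cmin = C₀·(f + f² + … + f^3).
≈ 24.900 × (0.2293 + 0.0526 + 0.0121) ≈ 24.900 × 0.2940 ≈ 7.321 mg/L.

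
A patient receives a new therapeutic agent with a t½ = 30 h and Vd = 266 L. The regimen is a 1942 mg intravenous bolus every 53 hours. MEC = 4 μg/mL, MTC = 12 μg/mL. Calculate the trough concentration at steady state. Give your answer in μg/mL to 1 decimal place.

3.0 μg/mL

Over one 53-h interval, 53/30 ≈ 1.7667 half-lives elapse, leaving f ≈ 0.2939 of each dose.
At steady state, accumulation factor R = 1/(1 − e^(−kτ)) ≈ 1.4162.
Each bolus raises the concentration by D/Vd = 1942/266 ≈ 7.301 μg/mL.
Cmax,ss = C₀/(1 − f) ≈ 7.301/0.7061 ≈ 10.340 μg/mL.
One interval later, Cmin,ss = Cmax,ss·e^(−kτ) ≈ 10.340 × 0.2939 ≈ 3.039 μg/mL.
Trough 3.0 μg/mL vs MEC 4 μg/mL: subtherapeutic.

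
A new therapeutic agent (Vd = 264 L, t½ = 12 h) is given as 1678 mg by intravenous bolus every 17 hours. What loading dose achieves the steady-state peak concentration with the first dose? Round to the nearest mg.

2683 mg

f = (1/2)^(17/12) ≈ 0.374577; accumulation ratio R = 1/(1−f) ≈ 1.59892.
Loading dose to hit Cmax,ss on first dose: D_load = D_maint·R ≈ 1678 × 1.59892 ≈ 2682.99 mg.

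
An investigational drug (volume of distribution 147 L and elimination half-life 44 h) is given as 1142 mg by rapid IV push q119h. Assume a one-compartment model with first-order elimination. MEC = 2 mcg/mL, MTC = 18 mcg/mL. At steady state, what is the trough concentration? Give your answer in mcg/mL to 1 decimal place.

1.4 mcg/mL

τ/t½ = 119/44 ≈ 2.7045, so fraction remaining f = (1/2)^(119/44) ≈ 0.1534.
Single-dose peak C₀ = D/Vd = 1142/147 ≈ 7.769 mcg/mL.
Steady-state trough Cmin,ss = C₀·f/(1−f) ≈ 7.769 × 0.1534/0.8466 ≈ 1.408 mcg/mL.
Trough 1.4 mcg/mL vs MEC 2 mcg/mL: subtherapeutic.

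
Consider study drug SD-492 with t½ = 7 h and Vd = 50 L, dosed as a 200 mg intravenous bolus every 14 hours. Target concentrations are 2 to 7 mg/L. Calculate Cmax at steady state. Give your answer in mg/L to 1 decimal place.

τ = 14 h = 2 half-lives, so f = (1/2)^2 = 0.25.
Accumulation ratio R = 1/(1 − f) = 1/0.75 = 4/3.
Single-dose peak C₀ = D/Vd = 200/50 = 4 mg/L.
Steady-state peak Cmax,ss = C₀·R = 4 × 4/3 ≈ 5.333 mg/L.
Peak 5.3 mg/L vs MTC 7 mg/L: below toxic threshold.

5.3 mg/L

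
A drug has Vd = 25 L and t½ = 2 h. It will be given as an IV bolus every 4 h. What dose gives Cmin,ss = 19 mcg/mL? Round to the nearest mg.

1425 mg

τ/t½ = 4/2 ≈ 2, so f = (1/2)^(4/2) ≈ 0.250000.
Cmin,ss = (D/Vd)·f/(1−f), so D = Cmin,ss·Vd·(1−f)/f.
D = 19 × 25 × (1−f)/f ≈ 19 × 25 × 3.00000 ≈ 1425.00 mg.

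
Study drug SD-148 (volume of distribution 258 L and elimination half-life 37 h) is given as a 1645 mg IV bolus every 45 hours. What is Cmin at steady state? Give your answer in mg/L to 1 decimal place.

Over one 45-h interval, 45/37 ≈ 1.2162 half-lives elapse, leaving f ≈ 0.4304 of each dose.
Accumulation ratio R = 1/(1 − f) ≈ 1/0.5696 ≈ 1.7556.
Each bolus raises the concentration by D/Vd = 1645/258 ≈ 6.376 mg/L.
Steady-state peak Cmax,ss = C₀·R ≈ 6.376 × 1.7556 ≈ 11.194 mg/L.
One interval later, Cmin,ss = Cmax,ss·e^(−kτ) ≈ 11.194 × 0.4304 ≈ 4.818 mg/L.

4.8 mg/L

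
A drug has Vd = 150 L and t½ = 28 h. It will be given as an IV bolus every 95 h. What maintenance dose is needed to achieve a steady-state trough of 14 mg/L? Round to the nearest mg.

τ/t½ = 95/28 ≈ 3.3929, so f = (1/2)^(95/28) ≈ 0.095202.
Cmin,ss = (D/Vd)·f/(1−f), so D = Cmin,ss·Vd·(1−f)/f.
D = 14 × 150 × (1−f)/f ≈ 14 × 150 × 9.50398 ≈ 19958.36 mg.

19958 mg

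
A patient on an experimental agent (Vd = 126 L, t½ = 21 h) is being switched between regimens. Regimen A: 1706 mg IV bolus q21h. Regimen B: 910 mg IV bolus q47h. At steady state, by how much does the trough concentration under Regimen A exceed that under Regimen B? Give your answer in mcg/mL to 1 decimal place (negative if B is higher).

Regimen A: f = (1/2)^(21/21) ≈ 0.5000; Cmin,ss = (1706/126)·f/(1−f) ≈ 13.540 mcg/mL.
Regimen B: f = (1/2)^(47/21) ≈ 0.2120; Cmin,ss = (910/126)·f/(1−f) ≈ 1.943 mcg/mL.
Difference ≈ 13.540 − 1.943 ≈ 11.597 mcg/mL.

11.6 mcg/mL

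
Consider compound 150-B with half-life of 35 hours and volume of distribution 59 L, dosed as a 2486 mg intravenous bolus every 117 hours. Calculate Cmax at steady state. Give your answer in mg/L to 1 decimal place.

τ/t½ = 117/35 ≈ 3.3429, so fraction remaining f = (1/2)^(117/35) ≈ 0.0986.
At steady state, accumulation factor R = 1/(1 − e^(−kτ)) ≈ 1.1094.
Each bolus raises the concentration by D/Vd = 2486/59 ≈ 42.136 mg/L.
Steady-state peak Cmax,ss = C₀·R ≈ 42.136 × 1.1094 ≈ 46.746 mg/L.

46.7 mg/L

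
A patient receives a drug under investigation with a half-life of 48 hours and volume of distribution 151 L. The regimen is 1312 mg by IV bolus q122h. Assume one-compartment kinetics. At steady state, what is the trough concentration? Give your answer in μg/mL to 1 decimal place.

τ/t½ = 122/48 ≈ 2.5417, so fraction remaining f = (1/2)^(122/48) ≈ 0.1717.
Single-dose peak C₀ = D/Vd = 1312/151 ≈ 8.689 μg/mL.
Steady-state trough Cmin,ss = C₀·f/(1−f) ≈ 8.689 × 0.1717/0.8283 ≈ 1.801 μg/mL.

1.8 μg/mL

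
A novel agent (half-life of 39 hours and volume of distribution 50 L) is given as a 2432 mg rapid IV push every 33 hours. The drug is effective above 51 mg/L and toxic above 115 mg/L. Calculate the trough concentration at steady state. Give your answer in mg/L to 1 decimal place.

61.0 mg/L

Over one 33-h interval, 33/39 ≈ 0.84615 half-lives elapse, leaving f ≈ 0.5563 of each dose.
Single-dose peak C₀ = D/Vd = 2432/50 ≈ 48.640 mg/L.
Steady-state trough Cmin,ss = C₀·f/(1−f) ≈ 48.640 × 0.5563/0.4437 ≈ 60.984 mg/L.
Trough 61.0 mg/L vs MEC 51 mg/L: adequate.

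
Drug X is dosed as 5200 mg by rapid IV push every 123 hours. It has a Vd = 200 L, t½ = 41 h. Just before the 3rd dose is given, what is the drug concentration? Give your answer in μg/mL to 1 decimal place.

f = (1/2)^(τ/t½) = (1/2)^(123/41) ≈ 0.1250.
C₀ = D/Vd = 5200/200 ≈ 26.000 μg/mL.
Before the 3rd dose, 2 doses have been given. Superposition: Cmin = C₀·(f + f²).
≈ 26.000 × (0.1250 + 0.0156) ≈ 26.000 × 0.1406 ≈ 3.656 μg/mL.

3.7 μg/mL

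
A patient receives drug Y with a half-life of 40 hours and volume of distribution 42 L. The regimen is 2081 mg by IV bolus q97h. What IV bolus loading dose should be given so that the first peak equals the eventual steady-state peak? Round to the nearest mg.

2557 mg

f = (1/2)^(97/40) ≈ 0.186210; accumulation ratio R = 1/(1−f) ≈ 1.22882.
Loading dose to hit Cmax,ss on first dose: D_load = D_maint·R ≈ 2081 × 1.22882 ≈ 2557.17 mg.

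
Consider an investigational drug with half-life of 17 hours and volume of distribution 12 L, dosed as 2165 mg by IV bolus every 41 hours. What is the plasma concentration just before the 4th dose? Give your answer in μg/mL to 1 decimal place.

f = (1/2)^(τ/t½) = (1/2)^(41/17) ≈ 0.1879.
C₀ = D/Vd = 2165/12 ≈ 180.417 μg/mL.
Before the 4th dose, 3 doses have been given. Superposition: Cmin = C₀·(f + f² + … + f^3).
≈ 180.417 × (0.1879 + 0.0353 + 0.0066) ≈ 180.417 × 0.2298 ≈ 41.460 μg/mL.

41.5 μg/mL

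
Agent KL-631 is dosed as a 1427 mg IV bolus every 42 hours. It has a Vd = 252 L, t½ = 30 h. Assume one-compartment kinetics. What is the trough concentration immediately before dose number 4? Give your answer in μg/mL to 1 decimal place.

3.3 μg/mL

f = (1/2)^(τ/t½) = (1/2)^(42/30) ≈ 0.3789.
C₀ = D/Vd = 1427/252 ≈ 5.663 μg/mL.
Before the 4th dose, 3 doses have been given. Superposition: Cmin = C₀·(f + f² + … + f^3).
≈ 5.663 × (0.3789 + 0.1436 + 0.0544) ≈ 5.663 × 0.5769 ≈ 3.267 μg/mL.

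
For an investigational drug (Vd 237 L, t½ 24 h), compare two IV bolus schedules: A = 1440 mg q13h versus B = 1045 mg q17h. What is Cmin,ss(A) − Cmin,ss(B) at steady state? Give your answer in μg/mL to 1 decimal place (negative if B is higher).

6.4 μg/mL

Regimen A: f = (1/2)^(13/24) ≈ 0.6870; Cmin,ss = (1440/237)·f/(1−f) ≈ 13.336 μg/mL.
Regimen B: f = (1/2)^(17/24) ≈ 0.6120; Cmin,ss = (1045/237)·f/(1−f) ≈ 6.955 μg/mL.
Difference ≈ 13.336 − 6.955 ≈ 6.381 μg/mL.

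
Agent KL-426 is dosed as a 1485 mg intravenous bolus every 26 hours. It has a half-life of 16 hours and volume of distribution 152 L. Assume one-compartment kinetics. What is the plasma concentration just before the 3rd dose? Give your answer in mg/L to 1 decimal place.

f = (1/2)^(τ/t½) = (1/2)^(26/16) ≈ 0.3242.
C₀ = D/Vd = 1485/152 ≈ 9.770 mg/L.
Before the 3rd dose, 2 doses have been given. Superposition: Cmin = C₀·(f + f²).
≈ 9.770 × (0.3242 + 0.1051) ≈ 9.770 × 0.4293 ≈ 4.194 mg/L.

4.2 mg/L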